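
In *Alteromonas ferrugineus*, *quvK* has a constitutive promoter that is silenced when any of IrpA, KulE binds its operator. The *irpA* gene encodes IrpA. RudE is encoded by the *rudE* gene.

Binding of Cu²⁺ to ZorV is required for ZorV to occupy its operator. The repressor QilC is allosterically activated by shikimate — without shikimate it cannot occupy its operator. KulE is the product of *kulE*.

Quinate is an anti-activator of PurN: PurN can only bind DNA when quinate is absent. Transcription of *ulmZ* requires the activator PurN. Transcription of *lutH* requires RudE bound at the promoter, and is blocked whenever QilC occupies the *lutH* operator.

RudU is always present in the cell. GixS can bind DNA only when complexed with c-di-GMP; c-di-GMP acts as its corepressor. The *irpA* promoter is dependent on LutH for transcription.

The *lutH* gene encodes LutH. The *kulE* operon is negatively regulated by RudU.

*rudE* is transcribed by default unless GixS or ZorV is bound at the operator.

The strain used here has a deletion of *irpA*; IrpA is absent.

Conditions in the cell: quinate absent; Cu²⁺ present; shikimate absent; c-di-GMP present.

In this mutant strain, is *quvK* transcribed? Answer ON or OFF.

IrpA is non-functional in this strain, so it has no effect.
RudU is produced constitutively and is active.
With repressor RudU bound, *kulE* is not transcribed.
So KulE is not produced.
With no repressor bound, *quvK* is transcribed.

ON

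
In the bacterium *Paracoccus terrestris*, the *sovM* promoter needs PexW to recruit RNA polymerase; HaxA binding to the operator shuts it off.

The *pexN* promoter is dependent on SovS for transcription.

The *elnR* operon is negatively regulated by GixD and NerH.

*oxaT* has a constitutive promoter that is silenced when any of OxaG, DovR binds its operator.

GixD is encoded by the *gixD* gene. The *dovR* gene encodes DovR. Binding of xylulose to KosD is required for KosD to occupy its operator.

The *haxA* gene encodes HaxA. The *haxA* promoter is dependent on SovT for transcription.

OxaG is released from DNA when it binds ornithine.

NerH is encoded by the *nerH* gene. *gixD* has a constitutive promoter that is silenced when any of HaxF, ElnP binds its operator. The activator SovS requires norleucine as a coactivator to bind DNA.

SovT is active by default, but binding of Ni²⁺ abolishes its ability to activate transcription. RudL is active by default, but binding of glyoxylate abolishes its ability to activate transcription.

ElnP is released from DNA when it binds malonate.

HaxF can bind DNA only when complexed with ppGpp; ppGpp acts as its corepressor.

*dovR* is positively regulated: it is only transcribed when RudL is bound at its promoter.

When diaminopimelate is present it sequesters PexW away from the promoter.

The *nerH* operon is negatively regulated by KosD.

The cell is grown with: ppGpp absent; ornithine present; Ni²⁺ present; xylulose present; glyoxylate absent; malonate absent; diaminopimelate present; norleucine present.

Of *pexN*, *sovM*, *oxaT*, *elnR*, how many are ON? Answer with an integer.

2

Norleucine is present, so SovS is active.
No repressor is bound and SovS is active, so *pexN* is transcribed.
→ *pexN* is ON.
Ni²⁺ is present, so SovT is inactive.
Required activator SovT is absent, so *haxA* is not transcribed.
So HaxA is not produced.
Diaminopimelate is present, so PexW is inactive.
Required activator PexW is absent, so *sovM* is not transcribed.
→ *sovM* is OFF.
Ornithine is present, so OxaG is inactive.
Glyoxylate is absent, so RudL is active.
No repressor is bound and RudL is active, so *dovR* is transcribed.
So DovR is produced and active.
With repressor DovR bound, *oxaT* is not transcribed.
→ *oxaT* is OFF.
ppGpp is absent, so HaxF is inactive.
Malonate is absent, so ElnP is active.
With repressor ElnP bound, *gixD* is not transcribed.
So GixD is not produced.
Xylulose is present, so KosD is active.
With repressor KosD bound, *nerH* is not transcribed.
So NerH is not produced.
With no repressor bound, *elnR* is transcribed.
→ *elnR* is ON.
2 of the 4 genes are transcribed.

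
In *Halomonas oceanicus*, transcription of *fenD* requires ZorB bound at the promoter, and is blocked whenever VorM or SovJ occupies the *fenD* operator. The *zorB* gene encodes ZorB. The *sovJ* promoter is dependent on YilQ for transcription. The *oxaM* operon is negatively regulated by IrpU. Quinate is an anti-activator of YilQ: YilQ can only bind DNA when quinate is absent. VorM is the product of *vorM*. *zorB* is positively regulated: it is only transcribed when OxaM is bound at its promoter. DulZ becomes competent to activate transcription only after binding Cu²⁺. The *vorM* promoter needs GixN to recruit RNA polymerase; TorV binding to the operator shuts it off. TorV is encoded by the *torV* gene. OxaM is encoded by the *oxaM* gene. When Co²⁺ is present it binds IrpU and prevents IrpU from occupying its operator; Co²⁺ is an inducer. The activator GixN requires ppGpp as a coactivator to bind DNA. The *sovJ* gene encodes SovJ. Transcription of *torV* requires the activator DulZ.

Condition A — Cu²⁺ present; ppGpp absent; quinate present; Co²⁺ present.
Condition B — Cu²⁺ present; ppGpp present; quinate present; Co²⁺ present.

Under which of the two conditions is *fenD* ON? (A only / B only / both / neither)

both

Condition A:
Cu²⁺ is present, so DulZ is active.
No repressor is bound and DulZ is active, so *torV* is transcribed.
So TorV is produced and active.
ppGpp is absent, so GixN is inactive.
With repressor TorV bound, *vorM* is not transcribed.
So VorM is not produced.
Quinate is present, so YilQ is inactive.
Required activator YilQ is absent, so *sovJ* is not transcribed.
So SovJ is not produced.
Co²⁺ is present, so IrpU is inactive.
With no repressor bound, *oxaM* is transcribed.
So OxaM is produced and active.
No repressor is bound and OxaM is active, so *zorB* is transcribed.
So ZorB is produced and active.
No repressor is bound and ZorB is active, so *fenD* is transcribed.
→ *fenD* is ON in A.
Condition B:
Cu²⁺ is present, so DulZ is active.
No repressor is bound and DulZ is active, so *torV* is transcribed.
So TorV is produced and active.
ppGpp is present, so GixN is active.
With repressor TorV bound, *vorM* is not transcribed.
So VorM is not produced.
Quinate is present, so YilQ is inactive.
Required activator YilQ is absent, so *sovJ* is not transcribed.
So SovJ is not produced.
Co²⁺ is present, so IrpU is inactive.
With no repressor bound, *oxaM* is transcribed.
So OxaM is produced and active.
No repressor is bound and OxaM is active, so *zorB* is transcribed.
So ZorB is produced and active.
No repressor is bound and ZorB is active, so *fenD* is transcribed.
→ *fenD* is ON in B.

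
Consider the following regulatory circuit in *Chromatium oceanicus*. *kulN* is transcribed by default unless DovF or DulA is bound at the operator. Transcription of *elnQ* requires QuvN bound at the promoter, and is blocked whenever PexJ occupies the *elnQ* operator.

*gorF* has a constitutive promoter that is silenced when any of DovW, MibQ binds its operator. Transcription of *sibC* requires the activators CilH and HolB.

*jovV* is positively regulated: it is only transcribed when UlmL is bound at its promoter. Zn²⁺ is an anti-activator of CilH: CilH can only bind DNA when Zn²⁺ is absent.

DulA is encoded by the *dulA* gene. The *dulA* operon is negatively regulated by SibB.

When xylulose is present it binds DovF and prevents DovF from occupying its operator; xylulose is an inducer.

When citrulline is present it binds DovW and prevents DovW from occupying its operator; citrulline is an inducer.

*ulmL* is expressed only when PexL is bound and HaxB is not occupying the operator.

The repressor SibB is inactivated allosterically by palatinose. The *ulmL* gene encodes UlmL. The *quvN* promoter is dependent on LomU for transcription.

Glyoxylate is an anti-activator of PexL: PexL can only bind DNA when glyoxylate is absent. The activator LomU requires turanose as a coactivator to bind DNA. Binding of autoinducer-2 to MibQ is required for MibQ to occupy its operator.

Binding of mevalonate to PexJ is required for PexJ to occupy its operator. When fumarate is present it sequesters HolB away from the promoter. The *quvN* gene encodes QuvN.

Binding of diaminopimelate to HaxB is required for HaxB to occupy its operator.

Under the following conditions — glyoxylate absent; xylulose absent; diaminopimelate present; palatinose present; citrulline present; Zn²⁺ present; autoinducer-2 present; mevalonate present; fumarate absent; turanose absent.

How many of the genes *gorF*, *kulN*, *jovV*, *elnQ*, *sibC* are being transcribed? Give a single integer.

0

Citrulline is present, so DovW is inactive.
Autoinducer-2 is present, so MibQ is active.
With repressor MibQ bound, *gorF* is not transcribed.
→ *gorF* is OFF.
Xylulose is absent, so DovF is active.
Palatinose is present, so SibB is inactive.
With no repressor bound, *dulA* is transcribed.
So DulA is produced and active.
With repressor DovF bound, *kulN* is not transcribed.
→ *kulN* is OFF.
Diaminopimelate is present, so HaxB is active.
Glyoxylate is absent, so PexL is active.
With repressor HaxB bound, *ulmL* is not transcribed.
So UlmL is not produced.
Required activator UlmL is absent, so *jovV* is not transcribed.
→ *jovV* is OFF.
Mevalonate is present, so PexJ is active.
Turanose is absent, so LomU is inactive.
Required activator LomU is absent, so *quvN* is not transcribed.
So QuvN is not produced.
With repressor PexJ bound, *elnQ* is not transcribed.
→ *elnQ* is OFF.
Zn²⁺ is present, so CilH is inactive.
Fumarate is absent, so HolB is active.
Required activator CilH is absent, so *sibC* is not transcribed.
→ *sibC* is OFF.
0 of the 5 genes are transcribed.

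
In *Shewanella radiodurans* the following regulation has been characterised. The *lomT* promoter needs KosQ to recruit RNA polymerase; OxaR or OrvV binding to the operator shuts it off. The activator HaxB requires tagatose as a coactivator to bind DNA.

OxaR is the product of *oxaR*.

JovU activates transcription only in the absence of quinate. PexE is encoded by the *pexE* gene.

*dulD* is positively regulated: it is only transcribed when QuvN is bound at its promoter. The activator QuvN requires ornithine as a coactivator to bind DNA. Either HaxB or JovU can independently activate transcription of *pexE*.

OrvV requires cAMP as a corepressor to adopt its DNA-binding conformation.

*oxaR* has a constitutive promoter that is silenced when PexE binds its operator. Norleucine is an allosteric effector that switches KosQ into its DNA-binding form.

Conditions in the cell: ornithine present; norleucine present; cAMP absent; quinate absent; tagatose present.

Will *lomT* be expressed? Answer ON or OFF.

ON

Tagatose is present, so HaxB is active.
Quinate is absent, so JovU is active.
Activator HaxB is present, so *pexE* is transcribed.
So PexE is produced and active.
With repressor PexE bound, *oxaR* is not transcribed.
So OxaR is not produced.
cAMP is absent, so OrvV is inactive.
Norleucine is present, so KosQ is active.
No repressor is bound and KosQ is active, so *lomT* is transcribed.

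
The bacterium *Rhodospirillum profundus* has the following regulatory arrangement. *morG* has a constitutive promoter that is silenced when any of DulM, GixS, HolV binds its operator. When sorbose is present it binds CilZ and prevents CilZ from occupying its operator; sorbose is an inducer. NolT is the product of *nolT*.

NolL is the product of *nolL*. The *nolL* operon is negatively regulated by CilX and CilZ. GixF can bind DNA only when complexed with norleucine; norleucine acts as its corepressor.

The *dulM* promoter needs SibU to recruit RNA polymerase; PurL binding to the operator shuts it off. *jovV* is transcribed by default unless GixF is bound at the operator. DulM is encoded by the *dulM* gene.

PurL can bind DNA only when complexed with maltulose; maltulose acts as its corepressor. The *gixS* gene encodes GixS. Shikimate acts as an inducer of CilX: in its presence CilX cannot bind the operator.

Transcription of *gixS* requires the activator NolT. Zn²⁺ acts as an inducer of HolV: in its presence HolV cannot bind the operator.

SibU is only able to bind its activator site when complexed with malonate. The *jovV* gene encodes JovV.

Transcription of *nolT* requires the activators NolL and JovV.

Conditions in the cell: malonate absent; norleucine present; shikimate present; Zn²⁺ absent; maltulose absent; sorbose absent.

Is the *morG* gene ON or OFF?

OFF

Maltulose is absent, so PurL is inactive.
Malonate is absent, so SibU is inactive.
Required activator SibU is absent, so *dulM* is not transcribed.
So DulM is not produced.
Shikimate is present, so CilX is inactive.
Sorbose is absent, so CilZ is active.
With repressor CilZ bound, *nolL* is not transcribed.
So NolL is not produced.
Norleucine is present, so GixF is active.
With repressor GixF bound, *jovV* is not transcribed.
So JovV is not produced.
Required activator NolL is absent, so *nolT* is not transcribed.
So NolT is not produced.
Required activator NolT is absent, so *gixS* is not transcribed.
So GixS is not produced.
Zn²⁺ is absent, so HolV is active.
With repressor HolV bound, *morG* is not transcribed.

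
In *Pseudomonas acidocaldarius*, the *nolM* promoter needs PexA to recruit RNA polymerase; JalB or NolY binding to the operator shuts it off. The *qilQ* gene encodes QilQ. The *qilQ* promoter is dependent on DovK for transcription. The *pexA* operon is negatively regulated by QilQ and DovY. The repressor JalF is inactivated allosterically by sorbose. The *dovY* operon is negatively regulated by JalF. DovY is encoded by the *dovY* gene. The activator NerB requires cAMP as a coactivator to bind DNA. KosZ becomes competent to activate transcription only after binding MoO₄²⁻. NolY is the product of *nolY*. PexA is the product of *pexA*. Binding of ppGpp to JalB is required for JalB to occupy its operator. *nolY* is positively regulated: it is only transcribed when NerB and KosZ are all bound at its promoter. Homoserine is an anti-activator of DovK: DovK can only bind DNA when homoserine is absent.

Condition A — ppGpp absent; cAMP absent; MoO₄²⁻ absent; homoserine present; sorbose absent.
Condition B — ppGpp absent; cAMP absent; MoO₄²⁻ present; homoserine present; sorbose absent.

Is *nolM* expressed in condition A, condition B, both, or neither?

Condition A:
ppGpp is absent, so JalB is inactive.
cAMP is absent, so NerB is inactive.
MoO₄²⁻ is absent, so KosZ is inactive.
Required activator NerB is absent, so *nolY* is not transcribed.
So NolY is not produced.
Homoserine is present, so DovK is inactive.
Required activator DovK is absent, so *qilQ* is not transcribed.
So QilQ is not produced.
Sorbose is absent, so JalF is active.
With repressor JalF bound, *dovY* is not transcribed.
So DovY is not produced.
With no repressor bound, *pexA* is transcribed.
So PexA is produced and active.
No repressor is bound and PexA is active, so *nolM* is transcribed.
→ *nolM* is ON in A.
Condition B:
ppGpp is absent, so JalB is inactive.
cAMP is absent, so NerB is inactive.
MoO₄²⁻ is present, so KosZ is active.
Required activator NerB is absent, so *nolY* is not transcribed.
So NolY is not produced.
Homoserine is present, so DovK is inactive.
Required activator DovK is absent, so *qilQ* is not transcribed.
So QilQ is not produced.
Sorbose is absent, so JalF is active.
With repressor JalF bound, *dovY* is not transcribed.
So DovY is not produced.
With no repressor bound, *pexA* is transcribed.
So PexA is produced and active.
No repressor is bound and PexA is active, so *nolM* is transcribed.
→ *nolM* is ON in B.

both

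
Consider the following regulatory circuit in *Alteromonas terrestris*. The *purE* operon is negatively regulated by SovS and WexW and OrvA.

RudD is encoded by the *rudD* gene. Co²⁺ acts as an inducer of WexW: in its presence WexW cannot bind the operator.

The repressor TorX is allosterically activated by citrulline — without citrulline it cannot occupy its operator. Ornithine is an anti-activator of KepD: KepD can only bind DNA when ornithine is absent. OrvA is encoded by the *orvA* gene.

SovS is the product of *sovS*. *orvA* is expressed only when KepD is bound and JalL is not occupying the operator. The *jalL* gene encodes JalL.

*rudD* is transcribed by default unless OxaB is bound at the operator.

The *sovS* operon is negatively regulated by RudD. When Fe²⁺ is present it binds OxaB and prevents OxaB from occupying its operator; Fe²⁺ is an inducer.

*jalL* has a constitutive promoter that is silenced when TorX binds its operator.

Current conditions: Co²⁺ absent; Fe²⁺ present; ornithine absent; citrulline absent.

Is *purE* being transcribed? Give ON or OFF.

Fe²⁺ is present, so OxaB is inactive.
With no repressor bound, *rudD* is transcribed.
So RudD is produced and active.
With repressor RudD bound, *sovS* is not transcribed.
So SovS is not produced.
Co²⁺ is absent, so WexW is active.
Citrulline is absent, so TorX is inactive.
With no repressor bound, *jalL* is transcribed.
So JalL is produced and active.
Ornithine is absent, so KepD is active.
With repressor JalL bound, *orvA* is not transcribed.
So OrvA is not produced.
With repressor WexW bound, *purE* is not transcribed.

OFF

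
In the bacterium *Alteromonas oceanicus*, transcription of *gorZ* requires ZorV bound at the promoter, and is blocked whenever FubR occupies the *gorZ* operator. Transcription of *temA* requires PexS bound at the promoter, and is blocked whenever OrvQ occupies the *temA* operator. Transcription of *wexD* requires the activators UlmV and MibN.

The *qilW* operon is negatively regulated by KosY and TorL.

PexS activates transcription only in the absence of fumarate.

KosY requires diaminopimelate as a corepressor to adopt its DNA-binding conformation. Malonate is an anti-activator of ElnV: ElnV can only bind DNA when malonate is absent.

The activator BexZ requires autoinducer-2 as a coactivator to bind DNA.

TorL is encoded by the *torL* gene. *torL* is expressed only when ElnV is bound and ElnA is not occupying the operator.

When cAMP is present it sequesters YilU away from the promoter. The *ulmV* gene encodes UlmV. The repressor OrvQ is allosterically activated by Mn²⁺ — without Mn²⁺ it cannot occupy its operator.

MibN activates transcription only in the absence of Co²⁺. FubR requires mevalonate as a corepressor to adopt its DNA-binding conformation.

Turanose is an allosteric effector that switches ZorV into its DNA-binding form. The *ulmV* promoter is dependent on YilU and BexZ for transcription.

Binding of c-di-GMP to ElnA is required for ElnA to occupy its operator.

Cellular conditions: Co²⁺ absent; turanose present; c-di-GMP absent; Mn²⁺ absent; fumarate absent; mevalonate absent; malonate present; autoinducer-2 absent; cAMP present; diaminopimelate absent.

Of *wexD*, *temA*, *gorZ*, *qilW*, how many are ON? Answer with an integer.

3

cAMP is present, so YilU is inactive.
Autoinducer-2 is absent, so BexZ is inactive.
Required activator YilU is absent, so *ulmV* is not transcribed.
So UlmV is not produced.
Co²⁺ is absent, so MibN is active.
Required activator UlmV is absent, so *wexD* is not transcribed.
→ *wexD* is OFF.
Fumarate is absent, so PexS is active.
Mn²⁺ is absent, so OrvQ is inactive.
No repressor is bound and PexS is active, so *temA* is transcribed.
→ *temA* is ON.
Turanose is present, so ZorV is active.
Mevalonate is absent, so FubR is inactive.
No repressor is bound and ZorV is active, so *gorZ* is transcribed.
→ *gorZ* is ON.
Diaminopimelate is absent, so KosY is inactive.
c-di-GMP is absent, so ElnA is inactive.
Malonate is present, so ElnV is inactive.
Required activator ElnV is absent, so *torL* is not transcribed.
So TorL is not produced.
With no repressor bound, *qilW* is transcribed.
→ *qilW* is ON.
3 of the 4 genes are transcribed.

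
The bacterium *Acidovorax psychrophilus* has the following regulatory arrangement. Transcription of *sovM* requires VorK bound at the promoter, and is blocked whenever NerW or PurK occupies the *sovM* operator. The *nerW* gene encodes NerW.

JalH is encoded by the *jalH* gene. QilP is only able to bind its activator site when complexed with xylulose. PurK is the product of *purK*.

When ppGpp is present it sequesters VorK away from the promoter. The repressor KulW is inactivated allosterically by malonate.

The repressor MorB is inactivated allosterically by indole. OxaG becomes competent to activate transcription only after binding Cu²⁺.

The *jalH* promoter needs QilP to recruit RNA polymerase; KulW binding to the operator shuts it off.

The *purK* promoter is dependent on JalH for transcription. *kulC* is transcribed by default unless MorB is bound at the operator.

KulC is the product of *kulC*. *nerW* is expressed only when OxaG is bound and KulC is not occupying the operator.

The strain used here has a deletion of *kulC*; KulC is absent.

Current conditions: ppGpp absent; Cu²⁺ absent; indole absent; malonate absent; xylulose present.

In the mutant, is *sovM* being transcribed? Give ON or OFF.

KulC is non-functional in this strain, so it has no effect.
Cu²⁺ is absent, so OxaG is inactive.
Required activator OxaG is absent, so *nerW* is not transcribed.
So NerW is not produced.
ppGpp is absent, so VorK is active.
Malonate is absent, so KulW is active.
Xylulose is present, so QilP is active.
With repressor KulW bound, *jalH* is not transcribed.
So JalH is not produced.
Required activator JalH is absent, so *purK* is not transcribed.
So PurK is not produced.
No repressor is bound and VorK is active, so *sovM* is transcribed.

ON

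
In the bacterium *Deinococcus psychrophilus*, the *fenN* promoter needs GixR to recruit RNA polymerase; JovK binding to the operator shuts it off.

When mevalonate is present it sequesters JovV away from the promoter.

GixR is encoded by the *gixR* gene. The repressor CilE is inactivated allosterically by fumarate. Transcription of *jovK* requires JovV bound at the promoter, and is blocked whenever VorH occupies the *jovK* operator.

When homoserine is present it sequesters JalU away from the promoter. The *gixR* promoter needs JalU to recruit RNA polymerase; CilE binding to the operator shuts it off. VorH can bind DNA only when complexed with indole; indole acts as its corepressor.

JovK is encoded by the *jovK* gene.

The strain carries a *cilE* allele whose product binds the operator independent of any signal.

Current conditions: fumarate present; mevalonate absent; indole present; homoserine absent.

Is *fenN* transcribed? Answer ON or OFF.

CilE is constitutively active in this strain.
Homoserine is absent, so JalU is active.
With repressor CilE bound, *gixR* is not transcribed.
So GixR is not produced.
Mevalonate is absent, so JovV is active.
Indole is present, so VorH is active.
With repressor VorH bound, *jovK* is not transcribed.
So JovK is not produced.
Required activator GixR is absent, so *fenN* is not transcribed.

OFF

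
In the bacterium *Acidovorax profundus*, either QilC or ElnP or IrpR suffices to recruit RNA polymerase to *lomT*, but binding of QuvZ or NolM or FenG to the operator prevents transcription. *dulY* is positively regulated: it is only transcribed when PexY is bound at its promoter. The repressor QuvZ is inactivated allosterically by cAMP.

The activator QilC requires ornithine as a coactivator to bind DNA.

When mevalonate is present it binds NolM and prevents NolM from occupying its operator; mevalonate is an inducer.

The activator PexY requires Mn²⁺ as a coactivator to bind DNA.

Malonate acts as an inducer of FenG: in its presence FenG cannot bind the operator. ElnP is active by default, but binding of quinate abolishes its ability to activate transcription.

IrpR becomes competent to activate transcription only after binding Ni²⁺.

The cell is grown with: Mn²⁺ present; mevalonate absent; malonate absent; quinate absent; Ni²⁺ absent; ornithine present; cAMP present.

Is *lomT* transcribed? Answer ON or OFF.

Ornithine is present, so QilC is active.
Quinate is absent, so ElnP is active.
cAMP is present, so QuvZ is inactive.
Mevalonate is absent, so NolM is active.
Ni²⁺ is absent, so IrpR is inactive.
Malonate is absent, so FenG is active.
With repressor NolM bound, *lomT* is not transcribed.

OFF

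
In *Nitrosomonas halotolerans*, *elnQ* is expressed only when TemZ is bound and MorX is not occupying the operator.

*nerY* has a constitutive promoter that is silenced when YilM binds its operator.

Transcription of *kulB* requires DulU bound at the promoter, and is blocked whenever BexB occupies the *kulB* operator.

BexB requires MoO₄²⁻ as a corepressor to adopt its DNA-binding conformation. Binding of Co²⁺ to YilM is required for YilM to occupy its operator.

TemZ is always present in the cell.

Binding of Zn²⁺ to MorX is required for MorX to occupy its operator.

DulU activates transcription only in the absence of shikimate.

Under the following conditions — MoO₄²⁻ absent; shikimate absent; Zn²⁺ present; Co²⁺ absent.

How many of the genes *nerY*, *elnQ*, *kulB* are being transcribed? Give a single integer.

Co²⁺ is absent, so YilM is inactive.
With no repressor bound, *nerY* is transcribed.
→ *nerY* is ON.
Zn²⁺ is present, so MorX is active.
TemZ is produced constitutively and is active.
With repressor MorX bound, *elnQ* is not transcribed.
→ *elnQ* is OFF.
Shikimate is absent, so DulU is active.
MoO₄²⁻ is absent, so BexB is inactive.
No repressor is bound and DulU is active, so *kulB* is transcribed.
→ *kulB* is ON.
2 of the 3 genes are transcribed.

2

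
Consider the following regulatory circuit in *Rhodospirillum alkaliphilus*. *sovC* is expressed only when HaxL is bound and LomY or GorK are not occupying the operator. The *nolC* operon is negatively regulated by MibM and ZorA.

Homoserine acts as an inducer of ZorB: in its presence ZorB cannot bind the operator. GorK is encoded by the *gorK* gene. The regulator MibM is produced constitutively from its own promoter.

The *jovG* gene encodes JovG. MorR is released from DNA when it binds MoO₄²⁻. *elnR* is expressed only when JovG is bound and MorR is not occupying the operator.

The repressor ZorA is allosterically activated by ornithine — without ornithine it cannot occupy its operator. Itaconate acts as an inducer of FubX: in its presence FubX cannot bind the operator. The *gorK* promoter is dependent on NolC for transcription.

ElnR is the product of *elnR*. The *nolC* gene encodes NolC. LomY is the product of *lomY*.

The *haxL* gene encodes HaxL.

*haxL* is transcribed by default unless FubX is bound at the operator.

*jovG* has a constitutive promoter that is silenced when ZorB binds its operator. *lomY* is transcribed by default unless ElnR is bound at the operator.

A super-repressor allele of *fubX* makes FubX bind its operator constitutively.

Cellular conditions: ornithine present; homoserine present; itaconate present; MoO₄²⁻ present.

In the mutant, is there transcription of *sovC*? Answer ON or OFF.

Homoserine is present, so ZorB is inactive.
With no repressor bound, *jovG* is transcribed.
So JovG is produced and active.
MoO₄²⁻ is present, so MorR is inactive.
No repressor is bound and JovG is active, so *elnR* is transcribed.
So ElnR is produced and active.
With repressor ElnR bound, *lomY* is not transcribed.
So LomY is not produced.
FubX is constitutively active in this strain.
With repressor FubX bound, *haxL* is not transcribed.
So HaxL is not produced.
MibM is produced constitutively and is active.
Ornithine is present, so ZorA is active.
With repressor MibM bound, *nolC* is not transcribed.
So NolC is not produced.
Required activator NolC is absent, so *gorK* is not transcribed.
So GorK is not produced.
Required activator HaxL is absent, so *sovC* is not transcribed.

OFF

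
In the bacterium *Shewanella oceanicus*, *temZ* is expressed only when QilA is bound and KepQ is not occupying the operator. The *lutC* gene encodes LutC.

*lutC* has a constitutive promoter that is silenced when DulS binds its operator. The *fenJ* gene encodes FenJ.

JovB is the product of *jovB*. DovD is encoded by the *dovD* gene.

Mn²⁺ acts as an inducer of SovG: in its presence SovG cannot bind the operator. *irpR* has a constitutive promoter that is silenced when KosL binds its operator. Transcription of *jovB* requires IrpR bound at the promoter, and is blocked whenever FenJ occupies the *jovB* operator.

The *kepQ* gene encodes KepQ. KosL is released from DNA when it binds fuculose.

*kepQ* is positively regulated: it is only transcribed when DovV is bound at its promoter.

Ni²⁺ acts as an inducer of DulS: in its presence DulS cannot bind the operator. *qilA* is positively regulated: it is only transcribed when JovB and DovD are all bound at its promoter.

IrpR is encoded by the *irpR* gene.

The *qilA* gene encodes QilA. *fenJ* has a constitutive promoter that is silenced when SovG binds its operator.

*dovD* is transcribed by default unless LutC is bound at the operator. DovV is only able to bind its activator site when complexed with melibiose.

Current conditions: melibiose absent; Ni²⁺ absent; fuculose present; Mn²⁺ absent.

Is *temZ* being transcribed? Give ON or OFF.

Fuculose is present, so KosL is inactive.
With no repressor bound, *irpR* is transcribed.
So IrpR is produced and active.
Mn²⁺ is absent, so SovG is active.
With repressor SovG bound, *fenJ* is not transcribed.
So FenJ is not produced.
No repressor is bound and IrpR is active, so *jovB* is transcribed.
So JovB is produced and active.
Ni²⁺ is absent, so DulS is active.
With repressor DulS bound, *lutC* is not transcribed.
So LutC is not produced.
With no repressor bound, *dovD* is transcribed.
So DovD is produced and active.
No repressor is bound and JovB and DovD are active, so *qilA* is transcribed.
So QilA is produced and active.
Melibiose is absent, so DovV is inactive.
Required activator DovV is absent, so *kepQ* is not transcribed.
So KepQ is not produced.
No repressor is bound and QilA is active, so *temZ* is transcribed.

ON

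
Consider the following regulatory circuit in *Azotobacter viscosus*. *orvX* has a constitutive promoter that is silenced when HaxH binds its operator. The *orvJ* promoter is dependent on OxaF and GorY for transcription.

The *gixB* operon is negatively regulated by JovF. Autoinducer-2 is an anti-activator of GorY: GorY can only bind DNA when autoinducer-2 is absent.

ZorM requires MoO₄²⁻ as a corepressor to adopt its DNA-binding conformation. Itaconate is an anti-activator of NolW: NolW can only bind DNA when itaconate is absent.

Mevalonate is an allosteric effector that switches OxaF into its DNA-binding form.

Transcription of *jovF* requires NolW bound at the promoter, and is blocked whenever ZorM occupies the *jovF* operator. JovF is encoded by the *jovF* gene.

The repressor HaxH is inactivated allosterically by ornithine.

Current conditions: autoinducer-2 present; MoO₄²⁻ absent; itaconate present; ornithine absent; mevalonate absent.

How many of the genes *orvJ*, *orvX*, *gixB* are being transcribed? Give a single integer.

1

Mevalonate is absent, so OxaF is inactive.
Autoinducer-2 is present, so GorY is inactive.
Required activator OxaF is absent, so *orvJ* is not transcribed.
→ *orvJ* is OFF.
Ornithine is absent, so HaxH is active.
With repressor HaxH bound, *orvX* is not transcribed.
→ *orvX* is OFF.
MoO₄²⁻ is absent, so ZorM is inactive.
Itaconate is present, so NolW is inactive.
Required activator NolW is absent, so *jovF* is not transcribed.
So JovF is not produced.
With no repressor bound, *gixB* is transcribed.
→ *gixB* is ON.
1 of the 3 genes is transcribed.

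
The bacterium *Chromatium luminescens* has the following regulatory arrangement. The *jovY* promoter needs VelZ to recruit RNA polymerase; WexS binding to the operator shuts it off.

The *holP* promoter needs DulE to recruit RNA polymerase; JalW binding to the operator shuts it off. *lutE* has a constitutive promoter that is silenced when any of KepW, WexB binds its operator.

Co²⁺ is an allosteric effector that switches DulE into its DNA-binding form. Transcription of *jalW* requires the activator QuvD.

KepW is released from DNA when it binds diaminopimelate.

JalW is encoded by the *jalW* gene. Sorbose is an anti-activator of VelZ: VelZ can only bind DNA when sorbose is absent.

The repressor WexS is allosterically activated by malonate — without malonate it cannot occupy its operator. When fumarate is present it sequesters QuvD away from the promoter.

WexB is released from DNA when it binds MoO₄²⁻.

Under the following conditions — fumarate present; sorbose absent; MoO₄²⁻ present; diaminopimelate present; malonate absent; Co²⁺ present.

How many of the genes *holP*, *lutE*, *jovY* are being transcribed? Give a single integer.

3

Fumarate is present, so QuvD is inactive.
Required activator QuvD is absent, so *jalW* is not transcribed.
So JalW is not produced.
Co²⁺ is present, so DulE is active.
No repressor is bound and DulE is active, so *holP* is transcribed.
→ *holP* is ON.
Diaminopimelate is present, so KepW is inactive.
MoO₄²⁻ is present, so WexB is inactive.
With no repressor bound, *lutE* is transcribed.
→ *lutE* is ON.
Sorbose is absent, so VelZ is active.
Malonate is absent, so WexS is inactive.
No repressor is bound and VelZ is active, so *jovY* is transcribed.
→ *jovY* is ON.
3 of the 3 genes are transcribed.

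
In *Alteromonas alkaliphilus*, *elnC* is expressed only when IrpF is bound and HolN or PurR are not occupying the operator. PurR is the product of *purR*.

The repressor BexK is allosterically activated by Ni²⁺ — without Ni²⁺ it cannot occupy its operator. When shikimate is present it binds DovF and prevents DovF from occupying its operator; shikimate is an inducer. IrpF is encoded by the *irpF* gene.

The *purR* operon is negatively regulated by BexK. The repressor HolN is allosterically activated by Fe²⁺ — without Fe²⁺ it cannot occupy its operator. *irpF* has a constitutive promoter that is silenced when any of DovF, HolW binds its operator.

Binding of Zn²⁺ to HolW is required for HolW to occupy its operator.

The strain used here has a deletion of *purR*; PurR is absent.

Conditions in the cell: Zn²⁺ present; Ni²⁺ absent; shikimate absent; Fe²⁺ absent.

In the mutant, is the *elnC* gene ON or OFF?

Shikimate is absent, so DovF is active.
Zn²⁺ is present, so HolW is active.
With repressor DovF bound, *irpF* is not transcribed.
So IrpF is not produced.
Fe²⁺ is absent, so HolN is inactive.
PurR is non-functional in this strain, so it has no effect.
Required activator IrpF is absent, so *elnC* is not transcribed.

OFF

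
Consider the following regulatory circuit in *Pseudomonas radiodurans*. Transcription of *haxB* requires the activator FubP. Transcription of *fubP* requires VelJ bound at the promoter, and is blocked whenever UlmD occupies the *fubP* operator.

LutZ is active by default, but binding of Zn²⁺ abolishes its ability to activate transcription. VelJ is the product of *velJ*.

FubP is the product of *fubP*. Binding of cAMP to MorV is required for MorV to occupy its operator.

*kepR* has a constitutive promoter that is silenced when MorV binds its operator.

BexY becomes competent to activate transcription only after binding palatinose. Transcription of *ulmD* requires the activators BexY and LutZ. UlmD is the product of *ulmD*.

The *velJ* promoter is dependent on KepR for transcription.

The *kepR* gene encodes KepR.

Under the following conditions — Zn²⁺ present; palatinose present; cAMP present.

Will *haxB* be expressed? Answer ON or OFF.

cAMP is present, so MorV is active.
With repressor MorV bound, *kepR* is not transcribed.
So KepR is not produced.
Required activator KepR is absent, so *velJ* is not transcribed.
So VelJ is not produced.
Palatinose is present, so BexY is active.
Zn²⁺ is present, so LutZ is inactive.
Required activator LutZ is absent, so *ulmD* is not transcribed.
So UlmD is not produced.
Required activator VelJ is absent, so *fubP* is not transcribed.
So FubP is not produced.
Required activator FubP is absent, so *haxB* is not transcribed.

OFF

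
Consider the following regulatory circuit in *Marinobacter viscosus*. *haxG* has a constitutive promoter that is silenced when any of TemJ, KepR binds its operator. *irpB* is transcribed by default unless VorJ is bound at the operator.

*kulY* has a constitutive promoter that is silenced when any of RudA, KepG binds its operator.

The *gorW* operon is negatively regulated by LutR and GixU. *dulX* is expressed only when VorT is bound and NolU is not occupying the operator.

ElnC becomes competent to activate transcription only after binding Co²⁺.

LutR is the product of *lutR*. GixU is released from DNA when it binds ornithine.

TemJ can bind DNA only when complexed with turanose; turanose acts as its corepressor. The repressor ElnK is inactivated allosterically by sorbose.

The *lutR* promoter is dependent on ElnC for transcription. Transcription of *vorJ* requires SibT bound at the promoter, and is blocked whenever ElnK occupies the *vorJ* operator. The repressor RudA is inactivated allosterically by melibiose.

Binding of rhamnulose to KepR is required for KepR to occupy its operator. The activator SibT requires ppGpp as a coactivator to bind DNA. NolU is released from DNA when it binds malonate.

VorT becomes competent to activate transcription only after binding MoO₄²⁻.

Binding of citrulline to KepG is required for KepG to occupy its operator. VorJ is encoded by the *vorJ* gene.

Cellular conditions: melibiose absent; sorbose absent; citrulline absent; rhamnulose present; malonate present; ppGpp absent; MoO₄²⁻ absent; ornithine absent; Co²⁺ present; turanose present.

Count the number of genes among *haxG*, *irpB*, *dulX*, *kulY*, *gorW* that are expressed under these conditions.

1

Turanose is present, so TemJ is active.
Rhamnulose is present, so KepR is active.
With repressor TemJ bound, *haxG* is not transcribed.
→ *haxG* is OFF.
Sorbose is absent, so ElnK is active.
ppGpp is absent, so SibT is inactive.
With repressor ElnK bound, *vorJ* is not transcribed.
So VorJ is not produced.
With no repressor bound, *irpB* is transcribed.
→ *irpB* is ON.
MoO₄²⁻ is absent, so VorT is inactive.
Malonate is present, so NolU is inactive.
Required activator VorT is absent, so *dulX* is not transcribed.
→ *dulX* is OFF.
Melibiose is absent, so RudA is active.
Citrulline is absent, so KepG is inactive.
With repressor RudA bound, *kulY* is not transcribed.
→ *kulY* is OFF.
Co²⁺ is present, so ElnC is active.
No repressor is bound and ElnC is active, so *lutR* is transcribed.
So LutR is produced and active.
Ornithine is absent, so GixU is active.
With repressor LutR bound, *gorW* is not transcribed.
→ *gorW* is OFF.
1 of the 5 genes is transcribed.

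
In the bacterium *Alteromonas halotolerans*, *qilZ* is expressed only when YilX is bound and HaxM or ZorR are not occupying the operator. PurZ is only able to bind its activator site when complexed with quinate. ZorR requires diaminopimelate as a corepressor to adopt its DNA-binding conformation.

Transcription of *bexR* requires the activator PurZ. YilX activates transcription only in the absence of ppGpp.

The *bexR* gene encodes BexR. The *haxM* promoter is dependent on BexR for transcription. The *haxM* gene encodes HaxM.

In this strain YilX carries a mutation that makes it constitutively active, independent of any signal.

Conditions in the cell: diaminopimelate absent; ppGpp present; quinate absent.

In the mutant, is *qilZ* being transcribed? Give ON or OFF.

YilX is constitutively active in this strain.
Quinate is absent, so PurZ is inactive.
Required activator PurZ is absent, so *bexR* is not transcribed.
So BexR is not produced.
Required activator BexR is absent, so *haxM* is not transcribed.
So HaxM is not produced.
Diaminopimelate is absent, so ZorR is inactive.
No repressor is bound and YilX is active, so *qilZ* is transcribed.

ON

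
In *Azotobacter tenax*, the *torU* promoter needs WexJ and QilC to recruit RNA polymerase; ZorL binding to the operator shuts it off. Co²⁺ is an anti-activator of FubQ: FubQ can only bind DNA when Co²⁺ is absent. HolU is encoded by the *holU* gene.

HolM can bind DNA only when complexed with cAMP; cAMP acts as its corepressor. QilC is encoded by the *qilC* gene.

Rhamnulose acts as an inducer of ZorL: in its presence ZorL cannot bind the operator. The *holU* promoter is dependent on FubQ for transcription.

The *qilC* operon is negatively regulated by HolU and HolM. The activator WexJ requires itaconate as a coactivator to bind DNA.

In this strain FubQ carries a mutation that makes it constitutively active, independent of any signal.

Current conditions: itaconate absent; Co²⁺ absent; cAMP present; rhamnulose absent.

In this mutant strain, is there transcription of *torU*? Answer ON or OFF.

OFF

Rhamnulose is absent, so ZorL is active.
Itaconate is absent, so WexJ is inactive.
FubQ is constitutively active in this strain.
No repressor is bound and FubQ is active, so *holU* is transcribed.
So HolU is produced and active.
cAMP is present, so HolM is active.
With repressor HolU bound, *qilC* is not transcribed.
So QilC is not produced.
With repressor ZorL bound, *torU* is not transcribed.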